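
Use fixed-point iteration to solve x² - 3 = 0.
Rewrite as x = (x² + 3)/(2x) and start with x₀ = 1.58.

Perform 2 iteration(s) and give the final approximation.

Equation: x² - 3 = 0
Fixed-point form: x = (x² + 3)/(2x)
x₀ = 1.58

x_1 = g(1.580000) = 1.739367
x_2 = g(1.739367) = 1.732066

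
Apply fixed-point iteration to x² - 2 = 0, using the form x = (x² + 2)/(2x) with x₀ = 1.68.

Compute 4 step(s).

Equation: x² - 2 = 0
Fixed-point form: x = (x² + 2)/(2x)
x₀ = 1.68

x_1 = g(1.680000) = 1.435238
x_2 = g(1.435238) = 1.414368
x_3 = g(1.414368) = 1.414214
x_4 = g(1.414214) = 1.414214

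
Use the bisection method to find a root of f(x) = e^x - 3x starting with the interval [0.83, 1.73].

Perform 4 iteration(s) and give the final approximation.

f(x) = e^x - 3x
Initial interval: [0.83, 1.73]

Iteration 1:
  c_1 = (0.830000 + 1.730000)/2 = 1.280000
  f(c_1) = f(1.280000) = -0.243360
  f(a) × f(c) ≥ 0, new interval: [1.280000, 1.730000]
Iteration 2:
  c_2 = (1.280000 + 1.730000)/2 = 1.505000
  f(c_2) = f(1.505000) = -0.010846
  f(a) × f(c) ≥ 0, new interval: [1.505000, 1.730000]
Iteration 3:
  c_3 = (1.505000 + 1.730000)/2 = 1.617500
  f(c_3) = f(1.617500) = 0.187973
  f(a) × f(c) < 0, new interval: [1.505000, 1.617500]
Iteration 4:
  c_4 = (1.505000 + 1.617500)/2 = 1.561250
  f(c_4) = f(1.561250) = 0.081023
  f(a) × f(c) < 0, new interval: [1.505000, 1.561250]

After 4 iteration(s), the approximation is c_4 = 1.561250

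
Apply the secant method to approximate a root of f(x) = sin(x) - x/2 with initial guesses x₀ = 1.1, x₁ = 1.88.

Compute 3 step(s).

f(x) = sin(x) - x/2
x₀ = 1.1, x₁ = 1.88

Secant formula: x_{n+1} = x_n - f(x_n)(x_n - x_{n-1})/(f(x_n) - f(x_{n-1}))

Iteration 1:
  f(1.100000) = 0.341207
  f(1.880000) = 0.012576
  x_2 = 1.880000 - 0.012576×(1.880000 - 1.100000)/(0.012576 - 0.341207)
       = 1.909849
Iteration 2:
  f(1.880000) = 0.012576
  f(1.909849) = -0.011855
  x_3 = 1.909849 - (-0.011855)×(1.909849 - 1.880000)/(-0.011855 - 0.012576)
       = 1.895365
Iteration 3:
  f(1.909849) = -0.011855
  f(1.895365) = 0.000105
  x_4 = 1.895365 - 0.000105×(1.895365 - 1.909849)/(0.000105 - (-0.011855))
       = 1.895493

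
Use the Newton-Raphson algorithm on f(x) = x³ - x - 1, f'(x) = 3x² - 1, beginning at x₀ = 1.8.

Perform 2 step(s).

f(x) = x³ - x - 1
f'(x) = 3x² - 1
x₀ = 1.8

Newton-Raphson formula: x_{n+1} = x_n - f(x_n)/f'(x_n)

Iteration 1:
  f(1.800000) = 3.032000
  f'(1.800000) = 8.720000
  x_1 = 1.800000 - 3.032000/8.720000 = 1.452294
Iteration 2:
  f(1.452294) = 0.610821
  f'(1.452294) = 5.327470
  x_2 = 1.452294 - 0.610821/5.327470 = 1.337639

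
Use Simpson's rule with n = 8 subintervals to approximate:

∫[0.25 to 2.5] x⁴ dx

f(x) = x⁴
a = 0.25, b = 2.5, n = 8
h = (b - a)/n = 0.281250

Simpson's rule: (h/3)[f(x₀) + 4f(x₁) + 2f(x₂) + ... + f(xₙ)]

x_0 = 0.2500, f(x_0) = 0.003906, coefficient = 1
x_1 = 0.5312, f(x_1) = 0.079652, coefficient = 4
x_2 = 0.8125, f(x_2) = 0.435806, coefficient = 2
x_3 = 1.0938, f(x_3) = 1.431108, coefficient = 4
x_4 = 1.3750, f(x_4) = 3.574463, coefficient = 2
x_5 = 1.6562, f(x_5) = 7.524949, coefficient = 4
x_6 = 1.9375, f(x_6) = 14.091812, coefficient = 2
x_7 = 2.2188, f(x_7) = 24.234468, coefficient = 4
x_8 = 2.5000, f(x_8) = 39.062500, coefficient = 1

I ≈ (0.281250/3) × 208.351273 = 19.532932
Exact value: 19.531055
Error: 0.001877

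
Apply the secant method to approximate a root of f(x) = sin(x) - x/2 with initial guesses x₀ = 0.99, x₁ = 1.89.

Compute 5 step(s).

f(x) = sin(x) - x/2
x₀ = 0.99, x₁ = 1.89

Secant formula: x_{n+1} = x_n - f(x_n)(x_n - x_{n-1})/(f(x_n) - f(x_{n-1}))

Iteration 1:
  f(0.990000) = 0.341026
  f(1.890000) = 0.004486
  x_2 = 1.890000 - 0.004486×(1.890000 - 0.990000)/(0.004486 - 0.341026)
       = 1.901996
Iteration 2:
  f(1.890000) = 0.004486
  f(1.901996) = -0.005345
  x_3 = 1.901996 - (-0.005345)×(1.901996 - 1.890000)/(-0.005345 - 0.004486)
       = 1.895474
Iteration 3:
  f(1.901996) = -0.005345
  f(1.895474) = 0.000017
  x_4 = 1.895474 - 0.000017×(1.895474 - 1.901996)/(0.000017 - (-0.005345))
       = 1.895494
Iteration 4:
  f(1.895474) = 0.000017
  f(1.895494) = 0.000000
  x_5 = 1.895494 - 0.000000×(1.895494 - 1.895474)/(0.000000 - 0.000017)
       = 1.895494
Iteration 5:
  f(1.895494) = 0.000000
  f(1.895494) = 0.000000
  x_6 = 1.895494 - 0.000000×(1.895494 - 1.895494)/(0.000000 - 0.000000)
       = 1.895494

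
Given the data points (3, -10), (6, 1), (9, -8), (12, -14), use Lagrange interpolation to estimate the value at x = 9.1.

Lagrange interpolation formula:
P(x) = Σ yᵢ × Lᵢ(x)
where Lᵢ(x) = Π_{j≠i} (x - xⱼ)/(xᵢ - xⱼ)

L_0(9.1) = (9.1 - 6)/(3 - 6) × (9.1 - 9)/(3 - 9) × (9.1 - 12)/(3 - 12) = 0.005549
L_1(9.1) = (9.1 - 3)/(6 - 3) × (9.1 - 9)/(6 - 9) × (9.1 - 12)/(6 - 12) = -0.032759
L_2(9.1) = (9.1 - 3)/(9 - 3) × (9.1 - 6)/(9 - 6) × (9.1 - 12)/(9 - 12) = 1.015537
L_3(9.1) = (9.1 - 3)/(12 - 3) × (9.1 - 6)/(12 - 6) × (9.1 - 9)/(12 - 9) = 0.011673

P(9.1) = (-10)×L_0(9.1) + 1×L_1(9.1) + (-8)×L_2(9.1) + (-14)×L_3(9.1)
P(9.1) = -8.375969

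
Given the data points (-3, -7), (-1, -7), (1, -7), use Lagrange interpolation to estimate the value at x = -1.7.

Lagrange interpolation formula:
P(x) = Σ yᵢ × Lᵢ(x)
where Lᵢ(x) = Π_{j≠i} (x - xⱼ)/(xᵢ - xⱼ)

L_0(-1.7) = (-1.7 - (-1))/(-3 - (-1)) × (-1.7 - 1)/(-3 - 1) = 0.236250
L_1(-1.7) = (-1.7 - (-3))/(-1 - (-3)) × (-1.7 - 1)/(-1 - 1) = 0.877500
L_2(-1.7) = (-1.7 - (-3))/(1 - (-3)) × (-1.7 - (-1))/(1 - (-1)) = -0.113750

P(-1.7) = (-7)×L_0(-1.7) + (-7)×L_1(-1.7) + (-7)×L_2(-1.7)
P(-1.7) = -7.000000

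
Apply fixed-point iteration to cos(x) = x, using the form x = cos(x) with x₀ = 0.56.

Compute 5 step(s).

Equation: cos(x) = x
Fixed-point form: x = cos(x)
x₀ = 0.56

x_1 = g(0.560000) = 0.847255
x_2 = g(0.847255) = 0.662043
x_3 = g(0.662043) = 0.788738
x_4 = g(0.788738) = 0.704741
x_5 = g(0.704741) = 0.761779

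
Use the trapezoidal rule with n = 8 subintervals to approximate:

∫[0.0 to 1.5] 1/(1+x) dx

f(x) = 1/(1+x)
a = 0.0, b = 1.5, n = 8
h = (b - a)/n = 0.187500

Trapezoidal rule: (h/2)[f(x₀) + 2f(x₁) + 2f(x₂) + ... + f(xₙ)]

x_0 = 0.0000, f(x_0) = 1.000000, coefficient = 1
x_1 = 0.1875, f(x_1) = 0.842105, coefficient = 2
x_2 = 0.3750, f(x_2) = 0.727273, coefficient = 2
x_3 = 0.5625, f(x_3) = 0.640000, coefficient = 2
x_4 = 0.7500, f(x_4) = 0.571429, coefficient = 2
x_5 = 0.9375, f(x_5) = 0.516129, coefficient = 2
x_6 = 1.1250, f(x_6) = 0.470588, coefficient = 2
x_7 = 1.3125, f(x_7) = 0.432432, coefficient = 2
x_8 = 1.5000, f(x_8) = 0.400000, coefficient = 1

I ≈ (0.187500/2) × 9.799913 = 0.918742
Exact value: 0.916291
Error: 0.002451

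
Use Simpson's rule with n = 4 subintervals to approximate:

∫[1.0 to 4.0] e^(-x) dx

f(x) = e^(-x)
a = 1.0, b = 4.0, n = 4
h = (b - a)/n = 0.750000

Simpson's rule: (h/3)[f(x₀) + 4f(x₁) + 2f(x₂) + ... + f(xₙ)]

x_0 = 1.0000, f(x_0) = 0.367879, coefficient = 1
x_1 = 1.7500, f(x_1) = 0.173774, coefficient = 4
x_2 = 2.5000, f(x_2) = 0.082085, coefficient = 2
x_3 = 3.2500, f(x_3) = 0.038774, coefficient = 4
x_4 = 4.0000, f(x_4) = 0.018316, coefficient = 1

I ≈ (0.750000/3) × 1.400558 = 0.350139
Exact value: 0.349564
Error: 0.000576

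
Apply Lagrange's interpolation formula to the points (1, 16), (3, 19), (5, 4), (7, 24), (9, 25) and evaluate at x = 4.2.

Lagrange interpolation formula:
P(x) = Σ yᵢ × Lᵢ(x)
where Lᵢ(x) = Π_{j≠i} (x - xⱼ)/(xᵢ - xⱼ)

L_0(4.2) = (4.2 - 3)/(1 - 3) × (4.2 - 5)/(1 - 5) × (4.2 - 7)/(1 - 7) × (4.2 - 9)/(1 - 9) = -0.033600
L_1(4.2) = (4.2 - 1)/(3 - 1) × (4.2 - 5)/(3 - 5) × (4.2 - 7)/(3 - 7) × (4.2 - 9)/(3 - 9) = 0.358400
L_2(4.2) = (4.2 - 1)/(5 - 1) × (4.2 - 3)/(5 - 3) × (4.2 - 7)/(5 - 7) × (4.2 - 9)/(5 - 9) = 0.806400
L_3(4.2) = (4.2 - 1)/(7 - 1) × (4.2 - 3)/(7 - 3) × (4.2 - 5)/(7 - 5) × (4.2 - 9)/(7 - 9) = -0.153600
L_4(4.2) = (4.2 - 1)/(9 - 1) × (4.2 - 3)/(9 - 3) × (4.2 - 5)/(9 - 5) × (4.2 - 7)/(9 - 7) = 0.022400

P(4.2) = 16×L_0(4.2) + 19×L_1(4.2) + 4×L_2(4.2) + 24×L_3(4.2) + 25×L_4(4.2)
P(4.2) = 6.371200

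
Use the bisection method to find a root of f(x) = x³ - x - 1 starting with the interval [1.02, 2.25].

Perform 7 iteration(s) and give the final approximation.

f(x) = x³ - x - 1
Initial interval: [1.02, 2.25]

Iteration 1:
  c_1 = (1.020000 + 2.250000)/2 = 1.635000
  f(c_1) = f(1.635000) = 1.735723
  f(a) × f(c) < 0, new interval: [1.020000, 1.635000]
Iteration 2:
  c_2 = (1.020000 + 1.635000)/2 = 1.327500
  f(c_2) = f(1.327500) = 0.011895
  f(a) × f(c) < 0, new interval: [1.020000, 1.327500]
Iteration 3:
  c_3 = (1.020000 + 1.327500)/2 = 1.173750
  f(c_3) = f(1.173750) = -0.556687
  f(a) × f(c) ≥ 0, new interval: [1.173750, 1.327500]
Iteration 4:
  c_4 = (1.173750 + 1.327500)/2 = 1.250625
  f(c_4) = f(1.250625) = -0.294569
  f(a) × f(c) ≥ 0, new interval: [1.250625, 1.327500]
Iteration 5:
  c_5 = (1.250625 + 1.327500)/2 = 1.289062
  f(c_5) = f(1.289062) = -0.147050
  f(a) × f(c) ≥ 0, new interval: [1.289062, 1.327500]
Iteration 6:
  c_6 = (1.289062 + 1.327500)/2 = 1.308281
  f(c_6) = f(1.308281) = -0.069027
  f(a) × f(c) ≥ 0, new interval: [1.308281, 1.327500]
Iteration 7:
  c_7 = (1.308281 + 1.327500)/2 = 1.317891
  f(c_7) = f(1.317891) = -0.028931
  f(a) × f(c) ≥ 0, new interval: [1.317891, 1.327500]

After 7 iteration(s), the approximation is c_7 = 1.317891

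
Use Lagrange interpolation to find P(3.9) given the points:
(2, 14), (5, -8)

Lagrange interpolation formula:
P(x) = Σ yᵢ × Lᵢ(x)
where Lᵢ(x) = Π_{j≠i} (x - xⱼ)/(xᵢ - xⱼ)

L_0(3.9) = (3.9 - 5)/(2 - 5) = 0.366667
L_1(3.9) = (3.9 - 2)/(5 - 2) = 0.633333

P(3.9) = 14×L_0(3.9) + (-8)×L_1(3.9)
P(3.9) = 0.066667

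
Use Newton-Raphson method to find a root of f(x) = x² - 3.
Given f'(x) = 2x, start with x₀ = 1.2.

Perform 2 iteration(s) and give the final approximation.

f(x) = x² - 3
f'(x) = 2x
x₀ = 1.2

Newton-Raphson formula: x_{n+1} = x_n - f(x_n)/f'(x_n)

Iteration 1:
  f(1.200000) = -1.560000
  f'(1.200000) = 2.400000
  x_1 = 1.200000 - (-1.560000)/2.400000 = 1.850000
Iteration 2:
  f(1.850000) = 0.422500
  f'(1.850000) = 3.700000
  x_2 = 1.850000 - 0.422500/3.700000 = 1.735811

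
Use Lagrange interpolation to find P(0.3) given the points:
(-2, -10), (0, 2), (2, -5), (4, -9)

Lagrange interpolation formula:
P(x) = Σ yᵢ × Lᵢ(x)
where Lᵢ(x) = Π_{j≠i} (x - xⱼ)/(xᵢ - xⱼ)

L_0(0.3) = (0.3 - 0)/(-2 - 0) × (0.3 - 2)/(-2 - 2) × (0.3 - 4)/(-2 - 4) = -0.039313
L_1(0.3) = (0.3 - (-2))/(0 - (-2)) × (0.3 - 2)/(0 - 2) × (0.3 - 4)/(0 - 4) = 0.904187
L_2(0.3) = (0.3 - (-2))/(2 - (-2)) × (0.3 - 0)/(2 - 0) × (0.3 - 4)/(2 - 4) = 0.159562
L_3(0.3) = (0.3 - (-2))/(4 - (-2)) × (0.3 - 0)/(4 - 0) × (0.3 - 2)/(4 - 2) = -0.024437

P(0.3) = (-10)×L_0(0.3) + 2×L_1(0.3) + (-5)×L_2(0.3) + (-9)×L_3(0.3)
P(0.3) = 1.623625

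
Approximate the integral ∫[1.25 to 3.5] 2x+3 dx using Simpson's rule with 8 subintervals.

f(x) = 2x+3
a = 1.25, b = 3.5, n = 8
h = (b - a)/n = 0.281250

Simpson's rule: (h/3)[f(x₀) + 4f(x₁) + 2f(x₂) + ... + f(xₙ)]

x_0 = 1.2500, f(x_0) = 5.500000, coefficient = 1
x_1 = 1.5312, f(x_1) = 6.062500, coefficient = 4
x_2 = 1.8125, f(x_2) = 6.625000, coefficient = 2
x_3 = 2.0938, f(x_3) = 7.187500, coefficient = 4
x_4 = 2.3750, f(x_4) = 7.750000, coefficient = 2
x_5 = 2.6562, f(x_5) = 8.312500, coefficient = 4
x_6 = 2.9375, f(x_6) = 8.875000, coefficient = 2
x_7 = 3.2188, f(x_7) = 9.437500, coefficient = 4
x_8 = 3.5000, f(x_8) = 10.000000, coefficient = 1

I ≈ (0.281250/3) × 186.000000 = 17.437500
Exact value: 17.437500
Error: 0.000000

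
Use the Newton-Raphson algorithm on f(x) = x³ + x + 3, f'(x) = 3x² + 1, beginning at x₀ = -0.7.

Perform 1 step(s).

f(x) = x³ + x + 3
f'(x) = 3x² + 1
x₀ = -0.7

Newton-Raphson formula: x_{n+1} = x_n - f(x_n)/f'(x_n)

Iteration 1:
  f(-0.700000) = 1.957000
  f'(-0.700000) = 2.470000
  x_1 = -0.700000 - 1.957000/2.470000 = -1.492308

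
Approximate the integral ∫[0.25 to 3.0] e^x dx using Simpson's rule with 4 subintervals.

f(x) = e^x
a = 0.25, b = 3.0, n = 4
h = (b - a)/n = 0.687500

Simpson's rule: (h/3)[f(x₀) + 4f(x₁) + 2f(x₂) + ... + f(xₙ)]

x_0 = 0.2500, f(x_0) = 1.284025, coefficient = 1
x_1 = 0.9375, f(x_1) = 2.553589, coefficient = 4
x_2 = 1.6250, f(x_2) = 5.078419, coefficient = 2
x_3 = 2.3125, f(x_3) = 10.099642, coefficient = 4
x_4 = 3.0000, f(x_4) = 20.085537, coefficient = 1

I ≈ (0.687500/3) × 82.139327 = 18.823596
Exact value: 18.801512
Error: 0.022084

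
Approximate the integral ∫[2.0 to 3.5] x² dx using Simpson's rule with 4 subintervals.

f(x) = x²
a = 2.0, b = 3.5, n = 4
h = (b - a)/n = 0.375000

Simpson's rule: (h/3)[f(x₀) + 4f(x₁) + 2f(x₂) + ... + f(xₙ)]

x_0 = 2.0000, f(x_0) = 4.000000, coefficient = 1
x_1 = 2.3750, f(x_1) = 5.640625, coefficient = 4
x_2 = 2.7500, f(x_2) = 7.562500, coefficient = 2
x_3 = 3.1250, f(x_3) = 9.765625, coefficient = 4
x_4 = 3.5000, f(x_4) = 12.250000, coefficient = 1

I ≈ (0.375000/3) × 93.000000 = 11.625000
Exact value: 11.625000
Error: 0.000000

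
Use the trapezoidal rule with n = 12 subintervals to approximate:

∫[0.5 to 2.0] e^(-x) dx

f(x) = e^(-x)
a = 0.5, b = 2.0, n = 12
h = (b - a)/n = 0.125000

Trapezoidal rule: (h/2)[f(x₀) + 2f(x₁) + 2f(x₂) + ... + f(xₙ)]

x_0 = 0.5000, f(x_0) = 0.606531, coefficient = 1
x_1 = 0.6250, f(x_1) = 0.535261, coefficient = 2
x_2 = 0.7500, f(x_2) = 0.472367, coefficient = 2
x_3 = 0.8750, f(x_3) = 0.416862, coefficient = 2
x_4 = 1.0000, f(x_4) = 0.367879, coefficient = 2
x_5 = 1.1250, f(x_5) = 0.324652, coefficient = 2
x_6 = 1.2500, f(x_6) = 0.286505, coefficient = 2
x_7 = 1.3750, f(x_7) = 0.252840, coefficient = 2
x_8 = 1.5000, f(x_8) = 0.223130, coefficient = 2
x_9 = 1.6250, f(x_9) = 0.196912, coefficient = 2
x_10 = 1.7500, f(x_10) = 0.173774, coefficient = 2
x_11 = 1.8750, f(x_11) = 0.153355, coefficient = 2
x_12 = 2.0000, f(x_12) = 0.135335, coefficient = 1

I ≈ (0.125000/2) × 7.548940 = 0.471809
Exact value: 0.471195
Error: 0.000613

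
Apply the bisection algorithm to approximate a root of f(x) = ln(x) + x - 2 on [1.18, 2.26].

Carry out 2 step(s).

f(x) = ln(x) + x - 2
Initial interval: [1.18, 2.26]

Iteration 1:
  c_1 = (1.180000 + 2.260000)/2 = 1.720000
  f(c_1) = f(1.720000) = 0.262324
  f(a) × f(c) < 0, new interval: [1.180000, 1.720000]
Iteration 2:
  c_2 = (1.180000 + 1.720000)/2 = 1.450000
  f(c_2) = f(1.450000) = -0.178436
  f(a) × f(c) ≥ 0, new interval: [1.450000, 1.720000]

After 2 iteration(s), the approximation is c_2 = 1.450000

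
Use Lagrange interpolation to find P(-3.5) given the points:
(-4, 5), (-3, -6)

Lagrange interpolation formula:
P(x) = Σ yᵢ × Lᵢ(x)
where Lᵢ(x) = Π_{j≠i} (x - xⱼ)/(xᵢ - xⱼ)

L_0(-3.5) = (-3.5 - (-3))/(-4 - (-3)) = 0.500000
L_1(-3.5) = (-3.5 - (-4))/(-3 - (-4)) = 0.500000

P(-3.5) = 5×L_0(-3.5) + (-6)×L_1(-3.5)
P(-3.5) = -0.500000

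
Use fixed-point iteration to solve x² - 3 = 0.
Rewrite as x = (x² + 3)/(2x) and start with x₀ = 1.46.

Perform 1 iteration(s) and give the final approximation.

Equation: x² - 3 = 0
Fixed-point form: x = (x² + 3)/(2x)
x₀ = 1.46

x_1 = g(1.460000) = 1.757397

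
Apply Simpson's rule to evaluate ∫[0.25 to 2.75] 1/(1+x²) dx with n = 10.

f(x) = 1/(1+x²)
a = 0.25, b = 2.75, n = 10
h = (b - a)/n = 0.250000

Simpson's rule: (h/3)[f(x₀) + 4f(x₁) + 2f(x₂) + ... + f(xₙ)]

x_0 = 0.2500, f(x_0) = 0.941176, coefficient = 1
x_1 = 0.5000, f(x_1) = 0.800000, coefficient = 4
x_2 = 0.7500, f(x_2) = 0.640000, coefficient = 2
x_3 = 1.0000, f(x_3) = 0.500000, coefficient = 4
x_4 = 1.2500, f(x_4) = 0.390244, coefficient = 2
x_5 = 1.5000, f(x_5) = 0.307692, coefficient = 4
x_6 = 1.7500, f(x_6) = 0.246154, coefficient = 2
x_7 = 2.0000, f(x_7) = 0.200000, coefficient = 4
x_8 = 2.2500, f(x_8) = 0.164948, coefficient = 2
x_9 = 2.5000, f(x_9) = 0.137931, coefficient = 4
x_10 = 2.7500, f(x_10) = 0.116788, coefficient = 1

I ≈ (0.250000/3) × 11.723151 = 0.976929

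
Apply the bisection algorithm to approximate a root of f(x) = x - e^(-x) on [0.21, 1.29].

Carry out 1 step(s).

f(x) = x - e^(-x)
Initial interval: [0.21, 1.29]

Iteration 1:
  c_1 = (0.210000 + 1.290000)/2 = 0.750000
  f(c_1) = f(0.750000) = 0.277633
  f(a) × f(c) < 0, new interval: [0.210000, 0.750000]

After 1 iteration(s), the approximation is c_1 = 0.750000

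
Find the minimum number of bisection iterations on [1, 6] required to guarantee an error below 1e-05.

We need (b-a)/2^n ≤ 1e-05
(6 - 1)/2^n ≤ 1e-05
5/2^n ≤ 1e-05
2^n ≥ 500000
n ≥ log₂(500000) = 18.93
n ≥ 19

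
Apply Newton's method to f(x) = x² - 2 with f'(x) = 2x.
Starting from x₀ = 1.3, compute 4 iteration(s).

f(x) = x² - 2
f'(x) = 2x
x₀ = 1.3

Newton-Raphson formula: x_{n+1} = x_n - f(x_n)/f'(x_n)

Iteration 1:
  f(1.300000) = -0.310000
  f'(1.300000) = 2.600000
  x_1 = 1.300000 - (-0.310000)/2.600000 = 1.419231
Iteration 2:
  f(1.419231) = 0.014216
  f'(1.419231) = 2.838462
  x_2 = 1.419231 - 0.014216/2.838462 = 1.414222
Iteration 3:
  f(1.414222) = 0.000025
  f'(1.414222) = 2.828445
  x_3 = 1.414222 - 0.000025/2.828445 = 1.414214
Iteration 4:
  f(1.414214) = 0.000000
  f'(1.414214) = 2.828427
  x_4 = 1.414214 - 0.000000/2.828427 = 1.414214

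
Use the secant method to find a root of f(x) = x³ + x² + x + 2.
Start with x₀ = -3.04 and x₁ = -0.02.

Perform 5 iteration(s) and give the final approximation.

f(x) = x³ + x² + x + 2
x₀ = -3.04, x₁ = -0.02

Secant formula: x_{n+1} = x_n - f(x_n)(x_n - x_{n-1})/(f(x_n) - f(x_{n-1}))

Iteration 1:
  f(-3.040000) = -19.892864
  f(-0.020000) = 1.980392
  x_2 = -0.020000 - 1.980392×(-0.020000 - (-3.040000))/(1.980392 - (-19.892864))
       = -0.293429
Iteration 2:
  f(-0.020000) = 1.980392
  f(-0.293429) = 1.767407
  x_3 = -0.293429 - 1.767407×(-0.293429 - (-0.020000))/(1.767407 - 1.980392)
       = -2.562419
Iteration 3:
  f(-0.293429) = 1.767407
  f(-2.562419) = -10.821244
  x_4 = -2.562419 - (-10.821244)×(-2.562419 - (-0.293429))/(-10.821244 - 1.767407)
       = -0.611988
Iteration 4:
  f(-2.562419) = -10.821244
  f(-0.611988) = 1.533334
  x_5 = -0.611988 - 1.533334×(-0.611988 - (-2.562419))/(1.533334 - (-10.821244))
       = -0.854057
Iteration 5:
  f(-0.611988) = 1.533334
  f(-0.854057) = 1.252396
  x_6 = -0.854057 - 1.252396×(-0.854057 - (-0.611988))/(1.252396 - 1.533334)
       = -1.933178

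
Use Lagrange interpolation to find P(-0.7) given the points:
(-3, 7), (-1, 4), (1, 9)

Lagrange interpolation formula:
P(x) = Σ yᵢ × Lᵢ(x)
where Lᵢ(x) = Π_{j≠i} (x - xⱼ)/(xᵢ - xⱼ)

L_0(-0.7) = (-0.7 - (-1))/(-3 - (-1)) × (-0.7 - 1)/(-3 - 1) = -0.063750
L_1(-0.7) = (-0.7 - (-3))/(-1 - (-3)) × (-0.7 - 1)/(-1 - 1) = 0.977500
L_2(-0.7) = (-0.7 - (-3))/(1 - (-3)) × (-0.7 - (-1))/(1 - (-1)) = 0.086250

P(-0.7) = 7×L_0(-0.7) + 4×L_1(-0.7) + 9×L_2(-0.7)
P(-0.7) = 4.240000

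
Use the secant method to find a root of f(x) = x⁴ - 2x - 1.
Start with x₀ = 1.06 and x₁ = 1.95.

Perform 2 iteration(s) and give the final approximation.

f(x) = x⁴ - 2x - 1
x₀ = 1.06, x₁ = 1.95

Secant formula: x_{n+1} = x_n - f(x_n)(x_n - x_{n-1})/(f(x_n) - f(x_{n-1}))

Iteration 1:
  f(1.060000) = -1.857523
  f(1.950000) = 9.559006
  x_2 = 1.950000 - 9.559006×(1.950000 - 1.060000)/(9.559006 - (-1.857523))
       = 1.204807
Iteration 2:
  f(1.950000) = 9.559006
  f(1.204807) = -1.302587
  x_3 = 1.204807 - (-1.302587)×(1.204807 - 1.950000)/(-1.302587 - 9.559006)
       = 1.294175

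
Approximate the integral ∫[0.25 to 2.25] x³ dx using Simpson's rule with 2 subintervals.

f(x) = x³
a = 0.25, b = 2.25, n = 2
h = (b - a)/n = 1.000000

Simpson's rule: (h/3)[f(x₀) + 4f(x₁) + 2f(x₂) + ... + f(xₙ)]

x_0 = 0.2500, f(x_0) = 0.015625, coefficient = 1
x_1 = 1.2500, f(x_1) = 1.953125, coefficient = 4
x_2 = 2.2500, f(x_2) = 11.390625, coefficient = 1

I ≈ (1.000000/3) × 19.218750 = 6.406250
Exact value: 6.406250
Error: 0.000000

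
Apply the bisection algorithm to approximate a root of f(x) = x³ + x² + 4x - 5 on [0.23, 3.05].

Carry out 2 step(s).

f(x) = x³ + x² + 4x - 5
Initial interval: [0.23, 3.05]

Iteration 1:
  c_1 = (0.230000 + 3.050000)/2 = 1.640000
  f(c_1) = f(1.640000) = 8.660544
  f(a) × f(c) < 0, new interval: [0.230000, 1.640000]
Iteration 2:
  c_2 = (0.230000 + 1.640000)/2 = 0.935000
  f(c_2) = f(0.935000) = 0.431625
  f(a) × f(c) < 0, new interval: [0.230000, 0.935000]

After 2 iteration(s), the approximation is c_2 = 0.935000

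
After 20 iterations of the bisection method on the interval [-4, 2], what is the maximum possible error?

Bisection error bound: |error| ≤ (b-a)/2^n
|error| ≤ (2 - (-4))/2^20 = 6/2^20
|error| ≤ 0.0000057220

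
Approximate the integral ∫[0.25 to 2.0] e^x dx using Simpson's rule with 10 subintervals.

f(x) = e^x
a = 0.25, b = 2.0, n = 10
h = (b - a)/n = 0.175000

Simpson's rule: (h/3)[f(x₀) + 4f(x₁) + 2f(x₂) + ... + f(xₙ)]

x_0 = 0.2500, f(x_0) = 1.284025, coefficient = 1
x_1 = 0.4250, f(x_1) = 1.529590, coefficient = 4
x_2 = 0.6000, f(x_2) = 1.822119, coefficient = 2
x_3 = 0.7750, f(x_3) = 2.170592, coefficient = 4
x_4 = 0.9500, f(x_4) = 2.585710, coefficient = 2
x_5 = 1.1250, f(x_5) = 3.080217, coefficient = 4
x_6 = 1.3000, f(x_6) = 3.669297, coefficient = 2
x_7 = 1.4750, f(x_7) = 4.371036, coefficient = 4
x_8 = 1.6500, f(x_8) = 5.206980, coefficient = 2
x_9 = 1.8250, f(x_9) = 6.202795, coefficient = 4
x_10 = 2.0000, f(x_10) = 7.389056, coefficient = 1

I ≈ (0.175000/3) × 104.658212 = 6.105062
Exact value: 6.105031
Error: 0.000032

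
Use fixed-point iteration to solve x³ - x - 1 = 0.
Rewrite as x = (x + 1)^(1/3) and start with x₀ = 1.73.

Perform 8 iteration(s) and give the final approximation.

Equation: x³ - x - 1 = 0
Fixed-point form: x = (x + 1)^(1/3)
x₀ = 1.73

x_1 = g(1.730000) = 1.397615
x_2 = g(1.397615) = 1.338422
x_3 = g(1.338422) = 1.327316
x_4 = g(1.327316) = 1.325211
x_5 = g(1.325211) = 1.324812
x_6 = g(1.324812) = 1.324736
x_7 = g(1.324736) = 1.324721
x_8 = g(1.324721) = 1.324719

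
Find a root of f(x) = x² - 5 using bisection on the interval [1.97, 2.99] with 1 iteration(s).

f(x) = x² - 5
Initial interval: [1.97, 2.99]

Iteration 1:
  c_1 = (1.970000 + 2.990000)/2 = 2.480000
  f(c_1) = f(2.480000) = 1.150400
  f(a) × f(c) < 0, new interval: [1.970000, 2.480000]

After 1 iteration(s), the approximation is c_1 = 2.480000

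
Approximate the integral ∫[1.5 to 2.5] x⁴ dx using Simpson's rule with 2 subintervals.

f(x) = x⁴
a = 1.5, b = 2.5, n = 2
h = (b - a)/n = 0.500000

Simpson's rule: (h/3)[f(x₀) + 4f(x₁) + 2f(x₂) + ... + f(xₙ)]

x_0 = 1.5000, f(x_0) = 5.062500, coefficient = 1
x_1 = 2.0000, f(x_1) = 16.000000, coefficient = 4
x_2 = 2.5000, f(x_2) = 39.062500, coefficient = 1

I ≈ (0.500000/3) × 108.125000 = 18.020833
Exact value: 18.012500
Error: 0.008333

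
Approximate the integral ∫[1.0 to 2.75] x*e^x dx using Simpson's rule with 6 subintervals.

f(x) = x*e^x
a = 1.0, b = 2.75, n = 6
h = (b - a)/n = 0.291667

Simpson's rule: (h/3)[f(x₀) + 4f(x₁) + 2f(x₂) + ... + f(xₙ)]

x_0 = 1.0000, f(x_0) = 2.718282, coefficient = 1
x_1 = 1.2917, f(x_1) = 4.700176, coefficient = 4
x_2 = 1.5833, f(x_2) = 7.712679, coefficient = 2
x_3 = 1.8750, f(x_3) = 12.226536, coefficient = 4
x_4 = 2.1667, f(x_4) = 18.913133, coefficient = 2
x_5 = 2.4583, f(x_5) = 28.726411, coefficient = 4
x_6 = 2.7500, f(x_6) = 43.017238, coefficient = 1

I ≈ (0.291667/3) × 281.599638 = 27.377743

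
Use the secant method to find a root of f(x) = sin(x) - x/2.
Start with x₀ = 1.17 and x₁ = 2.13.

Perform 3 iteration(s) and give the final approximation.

f(x) = sin(x) - x/2
x₀ = 1.17, x₁ = 2.13

Secant formula: x_{n+1} = x_n - f(x_n)(x_n - x_{n-1})/(f(x_n) - f(x_{n-1}))

Iteration 1:
  f(1.170000) = 0.335751
  f(2.130000) = -0.217322
  x_2 = 2.130000 - (-0.217322)×(2.130000 - 1.170000)/(-0.217322 - 0.335751)
       = 1.752782
Iteration 2:
  f(2.130000) = -0.217322
  f(1.752782) = 0.107096
  x_3 = 1.752782 - 0.107096×(1.752782 - 2.130000)/(0.107096 - (-0.217322))
       = 1.877307
Iteration 3:
  f(1.752782) = 0.107096
  f(1.877307) = 0.014738
  x_4 = 1.877307 - 0.014738×(1.877307 - 1.752782)/(0.014738 - 0.107096)
       = 1.897179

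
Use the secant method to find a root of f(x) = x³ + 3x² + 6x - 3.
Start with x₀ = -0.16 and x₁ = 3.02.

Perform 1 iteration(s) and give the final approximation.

f(x) = x³ + 3x² + 6x - 3
x₀ = -0.16, x₁ = 3.02

Secant formula: x_{n+1} = x_n - f(x_n)(x_n - x_{n-1})/(f(x_n) - f(x_{n-1}))

Iteration 1:
  f(-0.160000) = -3.887296
  f(3.020000) = 70.024808
  x_2 = 3.020000 - 70.024808×(3.020000 - (-0.160000))/(70.024808 - (-3.887296))
       = 0.007247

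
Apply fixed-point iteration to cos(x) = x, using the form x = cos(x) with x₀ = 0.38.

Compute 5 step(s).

Equation: cos(x) = x
Fixed-point form: x = cos(x)
x₀ = 0.38

x_1 = g(0.380000) = 0.928665
x_2 = g(0.928665) = 0.598904
x_3 = g(0.598904) = 0.825954
x_4 = g(0.825954) = 0.677856
x_5 = g(0.677856) = 0.778919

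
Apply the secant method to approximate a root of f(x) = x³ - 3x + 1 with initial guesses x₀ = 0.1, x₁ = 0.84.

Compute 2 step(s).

f(x) = x³ - 3x + 1
x₀ = 0.1, x₁ = 0.84

Secant formula: x_{n+1} = x_n - f(x_n)(x_n - x_{n-1})/(f(x_n) - f(x_{n-1}))

Iteration 1:
  f(0.100000) = 0.701000
  f(0.840000) = -0.927296
  x_2 = 0.840000 - (-0.927296)×(0.840000 - 0.100000)/(-0.927296 - 0.701000)
       = 0.418578
Iteration 2:
  f(0.840000) = -0.927296
  f(0.418578) = -0.182397
  x_3 = 0.418578 - (-0.182397)×(0.418578 - 0.840000)/(-0.182397 - (-0.927296))
       = 0.315389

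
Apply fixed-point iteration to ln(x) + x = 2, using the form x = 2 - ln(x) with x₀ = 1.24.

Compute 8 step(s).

Equation: ln(x) + x = 2
Fixed-point form: x = 2 - ln(x)
x₀ = 1.24

x_1 = g(1.240000) = 1.784889
x_2 = g(1.784889) = 1.420644
x_3 = g(1.420644) = 1.648890
x_4 = g(1.648890) = 1.499898
x_5 = g(1.499898) = 1.594603
x_6 = g(1.594603) = 1.533375
x_7 = g(1.533375) = 1.572529
x_8 = g(1.572529) = 1.547315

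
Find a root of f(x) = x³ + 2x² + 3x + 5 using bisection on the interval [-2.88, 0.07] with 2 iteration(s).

f(x) = x³ + 2x² + 3x + 5
Initial interval: [-2.88, 0.07]

Iteration 1:
  c_1 = (-2.880000 + 0.070000)/2 = -1.405000
  f(c_1) = f(-1.405000) = 1.959545
  f(a) × f(c) < 0, new interval: [-2.880000, -1.405000]
Iteration 2:
  c_2 = (-2.880000 + (-1.405000))/2 = -2.142500
  f(c_2) = f(-2.142500) = -2.081619
  f(a) × f(c) ≥ 0, new interval: [-2.142500, -1.405000]

After 2 iteration(s), the approximation is c_2 = -2.142500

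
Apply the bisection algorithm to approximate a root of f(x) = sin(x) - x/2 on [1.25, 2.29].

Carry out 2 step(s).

f(x) = sin(x) - x/2
Initial interval: [1.25, 2.29]

Iteration 1:
  c_1 = (1.250000 + 2.290000)/2 = 1.770000
  f(c_1) = f(1.770000) = 0.095224
  f(a) × f(c) ≥ 0, new interval: [1.770000, 2.290000]
Iteration 2:
  c_2 = (1.770000 + 2.290000)/2 = 2.030000
  f(c_2) = f(2.030000) = -0.118594
  f(a) × f(c) < 0, new interval: [1.770000, 2.030000]

After 2 iteration(s), the approximation is c_2 = 2.030000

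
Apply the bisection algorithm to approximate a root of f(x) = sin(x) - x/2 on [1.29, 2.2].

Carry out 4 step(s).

f(x) = sin(x) - x/2
Initial interval: [1.29, 2.2]

Iteration 1:
  c_1 = (1.290000 + 2.200000)/2 = 1.745000
  f(c_1) = f(1.745000) = 0.112365
  f(a) × f(c) ≥ 0, new interval: [1.745000, 2.200000]
Iteration 2:
  c_2 = (1.745000 + 2.200000)/2 = 1.972500
  f(c_2) = f(1.972500) = -0.065854
  f(a) × f(c) < 0, new interval: [1.745000, 1.972500]
Iteration 3:
  c_3 = (1.745000 + 1.972500)/2 = 1.858750
  f(c_3) = f(1.858750) = 0.029452
  f(a) × f(c) ≥ 0, new interval: [1.858750, 1.972500]
Iteration 4:
  c_4 = (1.858750 + 1.972500)/2 = 1.915625
  f(c_4) = f(1.915625) = -0.016679
  f(a) × f(c) < 0, new interval: [1.858750, 1.915625]

After 4 iteration(s), the approximation is c_4 = 1.915625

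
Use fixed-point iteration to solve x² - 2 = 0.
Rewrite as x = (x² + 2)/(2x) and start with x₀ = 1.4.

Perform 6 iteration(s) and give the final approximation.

Equation: x² - 2 = 0
Fixed-point form: x = (x² + 2)/(2x)
x₀ = 1.4

x_1 = g(1.400000) = 1.414286
x_2 = g(1.414286) = 1.414214
x_3 = g(1.414214) = 1.414214
x_4 = g(1.414214) = 1.414214
x_5 = g(1.414214) = 1.414214
x_6 = g(1.414214) = 1.414214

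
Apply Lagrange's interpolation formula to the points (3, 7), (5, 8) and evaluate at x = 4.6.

Lagrange interpolation formula:
P(x) = Σ yᵢ × Lᵢ(x)
where Lᵢ(x) = Π_{j≠i} (x - xⱼ)/(xᵢ - xⱼ)

L_0(4.6) = (4.6 - 5)/(3 - 5) = 0.200000
L_1(4.6) = (4.6 - 3)/(5 - 3) = 0.800000

P(4.6) = 7×L_0(4.6) + 8×L_1(4.6)
P(4.6) = 7.800000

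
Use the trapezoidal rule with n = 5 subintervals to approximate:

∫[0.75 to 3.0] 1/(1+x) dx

f(x) = 1/(1+x)
a = 0.75, b = 3.0, n = 5
h = (b - a)/n = 0.450000

Trapezoidal rule: (h/2)[f(x₀) + 2f(x₁) + 2f(x₂) + ... + f(xₙ)]

x_0 = 0.7500, f(x_0) = 0.571429, coefficient = 1
x_1 = 1.2000, f(x_1) = 0.454545, coefficient = 2
x_2 = 1.6500, f(x_2) = 0.377358, coefficient = 2
x_3 = 2.1000, f(x_3) = 0.322581, coefficient = 2
x_4 = 2.5500, f(x_4) = 0.281690, coefficient = 2
x_5 = 3.0000, f(x_5) = 0.250000, coefficient = 1

I ≈ (0.450000/2) × 3.693778 = 0.831100
Exact value: 0.826679
Error: 0.004421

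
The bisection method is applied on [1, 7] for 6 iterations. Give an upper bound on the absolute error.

Bisection error bound: |error| ≤ (b-a)/2^n
|error| ≤ (7 - 1)/2^6 = 6/2^6
|error| ≤ 0.0937500000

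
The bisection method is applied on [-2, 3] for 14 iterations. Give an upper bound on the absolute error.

Bisection error bound: |error| ≤ (b-a)/2^n
|error| ≤ (3 - (-2))/2^14 = 5/2^14
|error| ≤ 0.0003051758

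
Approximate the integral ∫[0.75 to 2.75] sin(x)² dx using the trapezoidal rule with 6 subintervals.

f(x) = sin(x)²
a = 0.75, b = 2.75, n = 6
h = (b - a)/n = 0.333333

Trapezoidal rule: (h/2)[f(x₀) + 2f(x₁) + 2f(x₂) + ... + f(xₙ)]

x_0 = 0.7500, f(x_0) = 0.464631, coefficient = 1
x_1 = 1.0833, f(x_1) = 0.780615, coefficient = 2
x_2 = 1.4167, f(x_2) = 0.976432, coefficient = 2
x_3 = 1.7500, f(x_3) = 0.968228, coefficient = 2
x_4 = 2.0833, f(x_4) = 0.759518, coefficient = 2
x_5 = 2.4167, f(x_5) = 0.439675, coefficient = 2
x_6 = 2.7500, f(x_6) = 0.145665, coefficient = 1

I ≈ (0.333333/2) × 8.459232 = 1.409872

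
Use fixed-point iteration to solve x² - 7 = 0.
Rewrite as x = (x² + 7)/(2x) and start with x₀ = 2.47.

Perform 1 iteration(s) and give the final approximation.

Equation: x² - 7 = 0
Fixed-point form: x = (x² + 7)/(2x)
x₀ = 2.47

x_1 = g(2.470000) = 2.652004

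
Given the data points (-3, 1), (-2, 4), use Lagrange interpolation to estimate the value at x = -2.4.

Lagrange interpolation formula:
P(x) = Σ yᵢ × Lᵢ(x)
where Lᵢ(x) = Π_{j≠i} (x - xⱼ)/(xᵢ - xⱼ)

L_0(-2.4) = (-2.4 - (-2))/(-3 - (-2)) = 0.400000
L_1(-2.4) = (-2.4 - (-3))/(-2 - (-3)) = 0.600000

P(-2.4) = 1×L_0(-2.4) + 4×L_1(-2.4)
P(-2.4) = 2.800000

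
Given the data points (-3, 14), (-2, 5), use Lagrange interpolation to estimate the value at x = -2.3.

Lagrange interpolation formula:
P(x) = Σ yᵢ × Lᵢ(x)
where Lᵢ(x) = Π_{j≠i} (x - xⱼ)/(xᵢ - xⱼ)

L_0(-2.3) = (-2.3 - (-2))/(-3 - (-2)) = 0.300000
L_1(-2.3) = (-2.3 - (-3))/(-2 - (-3)) = 0.700000

P(-2.3) = 14×L_0(-2.3) + 5×L_1(-2.3)
P(-2.3) = 7.700000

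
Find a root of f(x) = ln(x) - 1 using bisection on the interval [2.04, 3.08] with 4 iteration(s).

f(x) = ln(x) - 1
Initial interval: [2.04, 3.08]

Iteration 1:
  c_1 = (2.040000 + 3.080000)/2 = 2.560000
  f(c_1) = f(2.560000) = -0.059993
  f(a) × f(c) ≥ 0, new interval: [2.560000, 3.080000]
Iteration 2:
  c_2 = (2.560000 + 3.080000)/2 = 2.820000
  f(c_2) = f(2.820000) = 0.036737
  f(a) × f(c) < 0, new interval: [2.560000, 2.820000]
Iteration 3:
  c_3 = (2.560000 + 2.820000)/2 = 2.690000
  f(c_3) = f(2.690000) = -0.010459
  f(a) × f(c) ≥ 0, new interval: [2.690000, 2.820000]
Iteration 4:
  c_4 = (2.690000 + 2.820000)/2 = 2.755000
  f(c_4) = f(2.755000) = 0.013417
  f(a) × f(c) < 0, new interval: [2.690000, 2.755000]

After 4 iteration(s), the approximation is c_4 = 2.755000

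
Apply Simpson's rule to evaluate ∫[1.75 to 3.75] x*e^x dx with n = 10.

f(x) = x*e^x
a = 1.75, b = 3.75, n = 10
h = (b - a)/n = 0.200000

Simpson's rule: (h/3)[f(x₀) + 4f(x₁) + 2f(x₂) + ... + f(xₙ)]

x_0 = 1.7500, f(x_0) = 10.070555, coefficient = 1
x_1 = 1.9500, f(x_1) = 13.705941, coefficient = 4
x_2 = 2.1500, f(x_2) = 18.457446, coefficient = 2
x_3 = 2.3500, f(x_3) = 24.641089, coefficient = 4
x_4 = 2.5500, f(x_4) = 32.658115, coefficient = 2
x_5 = 2.7500, f(x_5) = 43.017238, coefficient = 4
x_6 = 2.9500, f(x_6) = 56.362563, coefficient = 2
x_7 = 3.1500, f(x_7) = 73.508603, coefficient = 4
x_8 = 3.3500, f(x_8) = 95.484158, coefficient = 2
x_9 = 3.5500, f(x_9) = 123.587277, coefficient = 4
x_10 = 3.7500, f(x_10) = 159.454058, coefficient = 1

I ≈ (0.200000/3) × 1689.289766 = 112.619318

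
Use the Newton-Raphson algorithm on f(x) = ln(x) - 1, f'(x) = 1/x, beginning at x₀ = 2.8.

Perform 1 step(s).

f(x) = ln(x) - 1
f'(x) = 1/x
x₀ = 2.8

Newton-Raphson formula: x_{n+1} = x_n - f(x_n)/f'(x_n)

Iteration 1:
  f(2.800000) = 0.029619
  f'(2.800000) = 0.357143
  x_1 = 2.800000 - 0.029619/0.357143 = 2.717066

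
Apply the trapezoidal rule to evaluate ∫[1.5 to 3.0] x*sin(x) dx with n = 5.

f(x) = x*sin(x)
a = 1.5, b = 3.0, n = 5
h = (b - a)/n = 0.300000

Trapezoidal rule: (h/2)[f(x₀) + 2f(x₁) + 2f(x₂) + ... + f(xₙ)]

x_0 = 1.5000, f(x_0) = 1.496242, coefficient = 1
x_1 = 1.8000, f(x_1) = 1.752926, coefficient = 2
x_2 = 2.1000, f(x_2) = 1.812740, coefficient = 2
x_3 = 2.4000, f(x_3) = 1.621112, coefficient = 2
x_4 = 2.7000, f(x_4) = 1.153926, coefficient = 2
x_5 = 3.0000, f(x_5) = 0.423360, coefficient = 1

I ≈ (0.300000/2) × 14.601008 = 2.190151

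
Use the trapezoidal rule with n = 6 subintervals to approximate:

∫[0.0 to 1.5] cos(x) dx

f(x) = cos(x)
a = 0.0, b = 1.5, n = 6
h = (b - a)/n = 0.250000

Trapezoidal rule: (h/2)[f(x₀) + 2f(x₁) + 2f(x₂) + ... + f(xₙ)]

x_0 = 0.0000, f(x_0) = 1.000000, coefficient = 1
x_1 = 0.2500, f(x_1) = 0.968912, coefficient = 2
x_2 = 0.5000, f(x_2) = 0.877583, coefficient = 2
x_3 = 0.7500, f(x_3) = 0.731689, coefficient = 2
x_4 = 1.0000, f(x_4) = 0.540302, coefficient = 2
x_5 = 1.2500, f(x_5) = 0.315322, coefficient = 2
x_6 = 1.5000, f(x_6) = 0.070737, coefficient = 1

I ≈ (0.250000/2) × 7.938354 = 0.992294
Exact value: 0.997495
Error: 0.005201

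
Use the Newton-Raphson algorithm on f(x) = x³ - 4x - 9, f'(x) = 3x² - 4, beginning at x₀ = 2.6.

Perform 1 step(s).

f(x) = x³ - 4x - 9
f'(x) = 3x² - 4
x₀ = 2.6

Newton-Raphson formula: x_{n+1} = x_n - f(x_n)/f'(x_n)

Iteration 1:
  f(2.600000) = -1.824000
  f'(2.600000) = 16.280000
  x_1 = 2.600000 - (-1.824000)/16.280000 = 2.712039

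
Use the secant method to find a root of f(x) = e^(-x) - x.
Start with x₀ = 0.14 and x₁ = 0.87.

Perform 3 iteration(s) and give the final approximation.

f(x) = e^(-x) - x
x₀ = 0.14, x₁ = 0.87

Secant formula: x_{n+1} = x_n - f(x_n)(x_n - x_{n-1})/(f(x_n) - f(x_{n-1}))

Iteration 1:
  f(0.140000) = 0.729358
  f(0.870000) = -0.451048
  x_2 = 0.870000 - (-0.451048)×(0.870000 - 0.140000)/(-0.451048 - 0.729358)
       = 0.591058
Iteration 2:
  f(0.870000) = -0.451048
  f(0.591058) = -0.037316
  x_3 = 0.591058 - (-0.037316)×(0.591058 - 0.870000)/(-0.037316 - (-0.451048))
       = 0.565899
Iteration 3:
  f(0.591058) = -0.037316
  f(0.565899) = 0.001951
  x_4 = 0.565899 - 0.001951×(0.565899 - 0.591058)/(0.001951 - (-0.037316))
       = 0.567149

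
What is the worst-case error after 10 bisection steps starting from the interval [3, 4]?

Bisection error bound: |error| ≤ (b-a)/2^n
|error| ≤ (4 - 3)/2^10 = 1/2^10
|error| ≤ 0.0009765625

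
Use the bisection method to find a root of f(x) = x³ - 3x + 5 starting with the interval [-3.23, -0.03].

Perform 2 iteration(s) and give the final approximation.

f(x) = x³ - 3x + 5
Initial interval: [-3.23, -0.03]

Iteration 1:
  c_1 = (-3.230000 + (-0.030000))/2 = -1.630000
  f(c_1) = f(-1.630000) = 5.559253
  f(a) × f(c) < 0, new interval: [-3.230000, -1.630000]
Iteration 2:
  c_2 = (-3.230000 + (-1.630000))/2 = -2.430000
  f(c_2) = f(-2.430000) = -2.058907
  f(a) × f(c) ≥ 0, new interval: [-2.430000, -1.630000]

After 2 iteration(s), the approximation is c_2 = -2.430000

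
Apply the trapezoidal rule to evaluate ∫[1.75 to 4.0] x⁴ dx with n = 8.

f(x) = x⁴
a = 1.75, b = 4.0, n = 8
h = (b - a)/n = 0.281250

Trapezoidal rule: (h/2)[f(x₀) + 2f(x₁) + 2f(x₂) + ... + f(xₙ)]

x_0 = 1.7500, f(x_0) = 9.378906, coefficient = 1
x_1 = 2.0312, f(x_1) = 17.023683, coefficient = 2
x_2 = 2.3125, f(x_2) = 28.597427, coefficient = 2
x_3 = 2.5938, f(x_3) = 45.259782, coefficient = 2
x_4 = 2.8750, f(x_4) = 68.320557, coefficient = 2
x_5 = 3.1562, f(x_5) = 99.239732, coefficient = 2
x_6 = 3.4375, f(x_6) = 139.627457, coefficient = 2
x_7 = 3.7188, f(x_7) = 191.244050, coefficient = 2
x_8 = 4.0000, f(x_8) = 256.000000, coefficient = 1

I ≈ (0.281250/2) × 1444.004280 = 203.063102
Exact value: 201.517383
Error: 1.545719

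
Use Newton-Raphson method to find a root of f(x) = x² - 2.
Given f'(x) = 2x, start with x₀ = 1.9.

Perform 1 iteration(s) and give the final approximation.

f(x) = x² - 2
f'(x) = 2x
x₀ = 1.9

Newton-Raphson formula: x_{n+1} = x_n - f(x_n)/f'(x_n)

Iteration 1:
  f(1.900000) = 1.610000
  f'(1.900000) = 3.800000
  x_1 = 1.900000 - 1.610000/3.800000 = 1.476316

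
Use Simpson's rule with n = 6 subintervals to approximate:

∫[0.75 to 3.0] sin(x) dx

f(x) = sin(x)
a = 0.75, b = 3.0, n = 6
h = (b - a)/n = 0.375000

Simpson's rule: (h/3)[f(x₀) + 4f(x₁) + 2f(x₂) + ... + f(xₙ)]

x_0 = 0.7500, f(x_0) = 0.681639, coefficient = 1
x_1 = 1.1250, f(x_1) = 0.902268, coefficient = 4
x_2 = 1.5000, f(x_2) = 0.997495, coefficient = 2
x_3 = 1.8750, f(x_3) = 0.954086, coefficient = 4
x_4 = 2.2500, f(x_4) = 0.778073, coefficient = 2
x_5 = 2.6250, f(x_5) = 0.493920, coefficient = 4
x_6 = 3.0000, f(x_6) = 0.141120, coefficient = 1

I ≈ (0.375000/3) × 13.774990 = 1.721874
Exact value: 1.721681
Error: 0.000192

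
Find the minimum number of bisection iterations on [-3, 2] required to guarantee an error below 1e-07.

We need (b-a)/2^n ≤ 1e-07
(2 - (-3))/2^n ≤ 1e-07
5/2^n ≤ 1e-07
2^n ≥ 50000000
n ≥ log₂(50000000) = 25.58
n ≥ 26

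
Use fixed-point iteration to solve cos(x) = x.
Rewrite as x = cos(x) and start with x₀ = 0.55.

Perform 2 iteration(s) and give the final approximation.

Equation: cos(x) = x
Fixed-point form: x = cos(x)
x₀ = 0.55

x_1 = g(0.550000) = 0.852525
x_2 = g(0.852525) = 0.658084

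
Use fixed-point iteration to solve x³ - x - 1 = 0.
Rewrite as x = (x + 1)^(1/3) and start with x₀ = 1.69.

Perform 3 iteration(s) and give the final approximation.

Equation: x³ - x - 1 = 0
Fixed-point form: x = (x + 1)^(1/3)
x₀ = 1.69

x_1 = g(1.690000) = 1.390755
x_2 = g(1.390755) = 1.337145
x_3 = g(1.337145) = 1.327074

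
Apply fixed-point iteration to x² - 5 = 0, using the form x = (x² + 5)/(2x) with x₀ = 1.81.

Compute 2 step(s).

Equation: x² - 5 = 0
Fixed-point form: x = (x² + 5)/(2x)
x₀ = 1.81

x_1 = g(1.810000) = 2.286215
x_2 = g(2.286215) = 2.236618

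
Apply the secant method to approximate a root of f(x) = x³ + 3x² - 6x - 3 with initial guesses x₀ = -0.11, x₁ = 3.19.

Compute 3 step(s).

f(x) = x³ + 3x² - 6x - 3
x₀ = -0.11, x₁ = 3.19

Secant formula: x_{n+1} = x_n - f(x_n)(x_n - x_{n-1})/(f(x_n) - f(x_{n-1}))

Iteration 1:
  f(-0.110000) = -2.305031
  f(3.190000) = 40.850059
  x_2 = 3.190000 - 40.850059×(3.190000 - (-0.110000))/(40.850059 - (-2.305031))
       = 0.066262
Iteration 2:
  f(3.190000) = 40.850059
  f(0.066262) = -3.384109
  x_3 = 0.066262 - (-3.384109)×(0.066262 - 3.190000)/(-3.384109 - 40.850059)
       = 0.305242
Iteration 3:
  f(0.066262) = -3.384109
  f(0.305242) = -4.523493
  x_4 = 0.305242 - (-4.523493)×(0.305242 - 0.066262)/(-4.523493 - (-3.384109))
       = -0.643537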